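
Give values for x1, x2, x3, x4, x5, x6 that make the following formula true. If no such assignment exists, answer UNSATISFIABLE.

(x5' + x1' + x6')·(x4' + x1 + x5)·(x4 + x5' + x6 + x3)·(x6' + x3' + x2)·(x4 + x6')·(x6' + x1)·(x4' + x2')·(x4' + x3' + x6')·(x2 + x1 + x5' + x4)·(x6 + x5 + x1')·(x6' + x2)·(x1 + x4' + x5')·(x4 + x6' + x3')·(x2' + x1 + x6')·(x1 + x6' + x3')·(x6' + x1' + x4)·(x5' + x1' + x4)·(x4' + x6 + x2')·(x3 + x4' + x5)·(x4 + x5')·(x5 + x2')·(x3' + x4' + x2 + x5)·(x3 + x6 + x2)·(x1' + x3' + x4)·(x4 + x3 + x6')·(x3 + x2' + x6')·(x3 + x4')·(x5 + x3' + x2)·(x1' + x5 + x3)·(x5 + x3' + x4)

Case x4 = 1:
Unit clause (x2') forces x2 = 0.
Unit clause (x6') forces x6 = 0.
Unit clause (x3) forces x3 = 1.
Unit clause (x5) forces x5 = 1.
Unit clause (x1) forces x1 = 1.
Every clause now holds.

x1 ↦ 1,  x2 ↦ 0,  x3 ↦ 1,  x4 ↦ 1,  x5 ↦ 1,  x6 ↦ 0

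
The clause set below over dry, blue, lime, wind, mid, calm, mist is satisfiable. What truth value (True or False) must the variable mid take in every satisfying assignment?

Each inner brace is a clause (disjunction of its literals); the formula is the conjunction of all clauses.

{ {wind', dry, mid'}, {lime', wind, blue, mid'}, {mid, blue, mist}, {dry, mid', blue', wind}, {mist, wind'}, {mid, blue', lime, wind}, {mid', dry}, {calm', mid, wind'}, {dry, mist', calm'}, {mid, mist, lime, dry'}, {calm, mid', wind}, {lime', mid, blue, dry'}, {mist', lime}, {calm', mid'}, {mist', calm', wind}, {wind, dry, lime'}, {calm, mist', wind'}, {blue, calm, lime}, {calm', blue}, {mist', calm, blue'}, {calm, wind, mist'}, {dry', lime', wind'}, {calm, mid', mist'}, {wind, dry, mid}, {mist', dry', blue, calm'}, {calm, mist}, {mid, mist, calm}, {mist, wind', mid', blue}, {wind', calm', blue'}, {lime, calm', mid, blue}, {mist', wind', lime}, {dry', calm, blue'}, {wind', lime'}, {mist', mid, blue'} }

False

Suppose mid = 1.
The clause (dry) is unit, so dry = 1.
The clause (calm') is unit, so calm = 0.
The clause (wind) is unit, so wind = 1.
The clause (mist) is unit, so mist = 1.
Now (mist') is unsatisfied and unit — conflict.
So every satisfying assignment has mid = False.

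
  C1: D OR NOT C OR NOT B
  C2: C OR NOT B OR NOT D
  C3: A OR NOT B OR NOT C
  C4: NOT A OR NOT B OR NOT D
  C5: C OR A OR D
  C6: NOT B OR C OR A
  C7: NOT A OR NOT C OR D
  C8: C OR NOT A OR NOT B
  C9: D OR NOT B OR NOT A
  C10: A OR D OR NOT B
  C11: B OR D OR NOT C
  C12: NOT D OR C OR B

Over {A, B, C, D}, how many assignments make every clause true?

There are 2^4 = 16 truth assignments over (A, B, C, D).
Check each against the 12 clauses (columns in the order A, B, C, D):
  F F F F  ✗ fails (C OR A OR D)
  F F F T  ✗ fails (NOT D OR C OR B)
  F F T F  ✗ fails (B OR D OR NOT C)
  F F T T  ✓ satisfies all
  F T F F  ✗ fails (C OR A OR D)
  F T F T  ✗ fails (C OR NOT B OR NOT D)
  F T T F  ✗ fails (D OR NOT C OR NOT B)
  F T T T  ✗ fails (A OR NOT B OR NOT C)
  T F F F  ✓ satisfies all
  T F F T  ✗ fails (NOT D OR C OR B)
  T F T F  ✗ fails (NOT A OR NOT C OR D)
  T F T T  ✓ satisfies all
  T T F F  ✗ fails (C OR NOT A OR NOT B)
  T T F T  ✗ fails (C OR NOT B OR NOT D)
  T T T F  ✗ fails (D OR NOT C OR NOT B)
  T T T T  ✗ fails (NOT A OR NOT B OR NOT D)
3 of the 16 rows are models.

3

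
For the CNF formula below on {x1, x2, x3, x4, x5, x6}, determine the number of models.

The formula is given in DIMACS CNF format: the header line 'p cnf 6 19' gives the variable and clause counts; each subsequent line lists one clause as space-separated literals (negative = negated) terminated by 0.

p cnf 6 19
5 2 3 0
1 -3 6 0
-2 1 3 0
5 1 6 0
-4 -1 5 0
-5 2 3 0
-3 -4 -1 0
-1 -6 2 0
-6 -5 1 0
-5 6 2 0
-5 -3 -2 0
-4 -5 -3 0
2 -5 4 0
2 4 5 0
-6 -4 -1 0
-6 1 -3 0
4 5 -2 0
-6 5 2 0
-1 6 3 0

1

There are 2^6 = 64 truth assignments over (x1, x2, x3, x4, x5, x6).
Split on x1. With x1 = True, the clauses containing x1 are satisfied and ¬x1 drops from the rest; 1 of the 2^5 = 32 assignments to the other variables satisfy what remains.
With x1 = False, by the same count on the reduced clause set, 0 assignments work.
Total: 1 + 0 = 1.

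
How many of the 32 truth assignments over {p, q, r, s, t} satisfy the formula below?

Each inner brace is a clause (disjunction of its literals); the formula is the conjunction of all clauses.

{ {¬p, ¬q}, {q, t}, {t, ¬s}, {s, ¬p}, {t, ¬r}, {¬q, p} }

6

There are 2^5 = 32 truth assignments over (p, q, r, s, t).
Split on r. With r = True, the clauses containing r are satisfied and ¬r drops from the rest; 3 of the 2^4 = 16 assignments to the other variables satisfy what remains.
With r = False, by the same count on the reduced clause set, 3 assignments work.
Total: 3 + 3 = 6.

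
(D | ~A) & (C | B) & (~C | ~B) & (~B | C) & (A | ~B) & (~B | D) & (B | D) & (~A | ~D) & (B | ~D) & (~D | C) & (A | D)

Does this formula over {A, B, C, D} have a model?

No, unsatisfiable

Try D = 1.
Unit clause (~A) forces A = 0.
Unit clause (~B) forces B = 0.
Now (B) is unsatisfied and unit — conflict.
Backtrack on D: now try D = 0.
Unit clause (~A) forces A = 0.
Now (A) is unsatisfied and unit — conflict.
Both values of D lead to a conflict.
No assignment satisfies every clause.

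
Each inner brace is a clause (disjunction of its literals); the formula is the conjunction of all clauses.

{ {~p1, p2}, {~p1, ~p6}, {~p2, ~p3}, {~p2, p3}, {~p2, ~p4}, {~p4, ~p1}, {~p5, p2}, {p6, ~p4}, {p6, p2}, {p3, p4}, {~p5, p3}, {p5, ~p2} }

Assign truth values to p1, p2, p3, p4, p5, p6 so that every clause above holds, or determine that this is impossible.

p1=0; p2=0; p3=1; p4=1; p5=0; p6=1

Suppose p1 = 0.
Suppose p2 = 0.
From the singleton clause (~p5), p5 = 0.
From the singleton clause (p6), p6 = 1.
Suppose p3 = 1.
All clauses hold; p4 can take either value.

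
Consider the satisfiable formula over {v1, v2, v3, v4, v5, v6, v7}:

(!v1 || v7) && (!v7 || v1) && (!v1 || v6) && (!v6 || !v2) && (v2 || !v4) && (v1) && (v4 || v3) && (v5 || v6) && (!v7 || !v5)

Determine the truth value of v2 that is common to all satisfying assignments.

False

Suppose v2 = true.
The clause (!v6) is unit, so v6 = false.
The clause (!v1) is unit, so v1 = false.
That conflicts with the unit clause (v1).
So every satisfying assignment has v2 = False.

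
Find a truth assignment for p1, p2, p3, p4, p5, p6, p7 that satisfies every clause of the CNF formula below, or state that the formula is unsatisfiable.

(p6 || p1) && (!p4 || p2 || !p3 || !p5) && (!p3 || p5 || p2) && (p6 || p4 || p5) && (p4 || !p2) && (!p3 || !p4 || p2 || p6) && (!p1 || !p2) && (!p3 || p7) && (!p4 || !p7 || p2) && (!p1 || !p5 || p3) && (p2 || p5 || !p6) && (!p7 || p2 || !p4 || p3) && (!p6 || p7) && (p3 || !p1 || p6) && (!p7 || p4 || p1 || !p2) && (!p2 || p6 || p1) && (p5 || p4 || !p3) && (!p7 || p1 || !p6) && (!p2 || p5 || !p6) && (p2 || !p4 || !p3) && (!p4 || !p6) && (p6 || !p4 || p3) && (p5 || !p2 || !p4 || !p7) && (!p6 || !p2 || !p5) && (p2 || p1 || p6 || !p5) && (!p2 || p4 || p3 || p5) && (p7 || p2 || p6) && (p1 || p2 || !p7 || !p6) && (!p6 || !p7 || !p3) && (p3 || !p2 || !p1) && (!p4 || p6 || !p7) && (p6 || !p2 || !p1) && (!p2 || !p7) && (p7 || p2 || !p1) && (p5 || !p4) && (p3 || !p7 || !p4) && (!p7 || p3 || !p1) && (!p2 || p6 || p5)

Case p6 = false:
Unit clause (p1) forces p1 = true.
Unit clause (!p2) forces p2 = false.
Unit clause (p3) forces p3 = true.
Unit clause (p5) forces p5 = true.
Unit clause (!p4) forces p4 = false.
Unit clause (p7) forces p7 = true.
All clauses are satisfied.

p1: true; p2: false; p3: true; p4: false; p5: true; p6: false; p7: true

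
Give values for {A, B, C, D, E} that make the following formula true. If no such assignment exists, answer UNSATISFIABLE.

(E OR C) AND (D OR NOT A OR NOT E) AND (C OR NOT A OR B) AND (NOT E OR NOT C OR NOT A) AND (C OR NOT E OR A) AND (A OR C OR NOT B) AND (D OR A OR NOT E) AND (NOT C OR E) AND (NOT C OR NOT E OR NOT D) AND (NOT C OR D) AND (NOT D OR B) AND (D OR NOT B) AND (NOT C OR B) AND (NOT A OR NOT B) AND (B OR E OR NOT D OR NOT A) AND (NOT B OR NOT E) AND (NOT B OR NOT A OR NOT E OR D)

Try E = true.
From the singleton clause (NOT B), B = false.
From the singleton clause (NOT D), D = false.
From the singleton clause (NOT A), A = false.
Now (A) is unsatisfied and unit — conflict.
That branch fails; take E = false instead.
From the singleton clause (C), C = true.
Now (NOT C) is unsatisfied and unit — conflict.
Either choice for E ends in contradiction.

UNSATISFIABLE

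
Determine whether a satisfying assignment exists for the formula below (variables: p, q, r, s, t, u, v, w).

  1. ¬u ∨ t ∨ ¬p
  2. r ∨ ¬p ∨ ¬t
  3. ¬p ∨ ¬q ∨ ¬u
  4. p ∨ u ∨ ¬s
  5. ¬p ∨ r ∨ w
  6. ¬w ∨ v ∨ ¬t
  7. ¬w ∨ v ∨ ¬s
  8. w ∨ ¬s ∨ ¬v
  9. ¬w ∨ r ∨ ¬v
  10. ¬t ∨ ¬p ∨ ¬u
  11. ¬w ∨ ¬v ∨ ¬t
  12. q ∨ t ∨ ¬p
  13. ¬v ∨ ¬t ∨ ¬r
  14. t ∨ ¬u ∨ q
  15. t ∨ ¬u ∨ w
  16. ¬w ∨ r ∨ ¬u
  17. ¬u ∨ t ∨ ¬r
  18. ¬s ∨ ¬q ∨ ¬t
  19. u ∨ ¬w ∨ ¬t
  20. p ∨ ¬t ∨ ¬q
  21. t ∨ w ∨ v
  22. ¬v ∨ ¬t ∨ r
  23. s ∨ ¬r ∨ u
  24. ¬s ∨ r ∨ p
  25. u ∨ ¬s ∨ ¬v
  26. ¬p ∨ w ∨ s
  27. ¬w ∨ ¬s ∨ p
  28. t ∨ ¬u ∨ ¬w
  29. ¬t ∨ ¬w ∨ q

Branch on u: set u = False.
Branch on p: set p = True.
Branch on r: set r = False.
Unit clause (¬t) forces t = False.
Unit clause (w) forces w = True.
Unit clause (¬v) forces v = False.
Unit clause (¬s) forces s = False.
Unit clause (q) forces q = True.
All clauses are satisfied.
A satisfying assignment: p ↦ True,  q ↦ True,  r ↦ False,  s ↦ False,  t ↦ False,  u ↦ False,  v ↦ False,  w ↦ True.

Satisfiable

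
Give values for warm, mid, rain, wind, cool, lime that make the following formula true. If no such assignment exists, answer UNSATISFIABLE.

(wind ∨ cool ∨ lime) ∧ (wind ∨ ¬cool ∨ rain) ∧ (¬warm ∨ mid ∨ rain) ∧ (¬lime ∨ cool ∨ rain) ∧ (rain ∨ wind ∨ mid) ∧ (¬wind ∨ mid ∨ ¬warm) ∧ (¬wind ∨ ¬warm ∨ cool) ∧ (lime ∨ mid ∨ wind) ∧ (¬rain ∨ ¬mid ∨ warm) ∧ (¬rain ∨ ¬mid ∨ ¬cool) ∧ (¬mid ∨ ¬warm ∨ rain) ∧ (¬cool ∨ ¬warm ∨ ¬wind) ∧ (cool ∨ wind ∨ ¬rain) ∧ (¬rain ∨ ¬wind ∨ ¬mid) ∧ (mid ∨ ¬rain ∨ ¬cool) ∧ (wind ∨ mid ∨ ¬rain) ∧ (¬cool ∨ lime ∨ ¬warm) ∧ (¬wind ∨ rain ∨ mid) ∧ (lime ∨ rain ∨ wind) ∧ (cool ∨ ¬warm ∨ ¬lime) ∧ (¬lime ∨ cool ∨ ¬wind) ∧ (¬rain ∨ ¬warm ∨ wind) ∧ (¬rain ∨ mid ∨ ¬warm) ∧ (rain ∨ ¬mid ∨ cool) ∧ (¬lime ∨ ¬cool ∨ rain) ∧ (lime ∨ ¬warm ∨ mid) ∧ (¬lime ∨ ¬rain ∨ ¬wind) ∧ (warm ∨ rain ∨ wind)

Branch on wind: set wind = True.
Branch on mid: set mid = False.
(¬warm) alone gives warm = False.
(rain) alone gives rain = True.
(¬cool) alone gives cool = False.
(¬lime) alone gives lime = False.
All clauses are satisfied.

warm ↦ False; mid ↦ False; rain ↦ True; wind ↦ True; cool ↦ False; lime ↦ False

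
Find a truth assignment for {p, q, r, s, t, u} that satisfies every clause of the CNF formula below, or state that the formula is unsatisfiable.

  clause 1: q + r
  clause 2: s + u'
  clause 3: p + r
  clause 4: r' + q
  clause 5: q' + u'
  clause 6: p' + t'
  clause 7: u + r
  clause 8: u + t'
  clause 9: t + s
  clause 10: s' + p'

p=0,  q=1,  r=1,  s=1,  t=0,  u=0

Case q = 1:
(u') alone gives u = 0.
(r) alone gives r = 1.
(t') alone gives t = 0.
(s) alone gives s = 1.
(p') alone gives p = 0.
Every clause now holds.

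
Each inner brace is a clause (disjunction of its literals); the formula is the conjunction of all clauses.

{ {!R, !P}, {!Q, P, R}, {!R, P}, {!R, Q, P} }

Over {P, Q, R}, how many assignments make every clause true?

3

There are 2^3 = 8 truth assignments over (P, Q, R).
Check each against the 4 clauses (columns in the order P, Q, R):
  F F F  ✓ satisfies all
  F F T  ✗ fails (!R || P)
  F T F  ✗ fails (!Q || P || R)
  F T T  ✗ fails (!R || P)
  T F F  ✓ satisfies all
  T F T  ✗ fails (!R || !P)
  T T F  ✓ satisfies all
  T T T  ✗ fails (!R || !P)
3 of the 8 rows are models.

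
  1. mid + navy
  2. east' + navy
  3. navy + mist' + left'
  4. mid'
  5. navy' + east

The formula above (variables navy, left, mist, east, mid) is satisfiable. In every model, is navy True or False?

Suppose navy = 0.
Unit clause (mid) forces mid = 1.
But (mid') is also a unit clause — contradiction.
So every satisfying assignment has navy = True.

True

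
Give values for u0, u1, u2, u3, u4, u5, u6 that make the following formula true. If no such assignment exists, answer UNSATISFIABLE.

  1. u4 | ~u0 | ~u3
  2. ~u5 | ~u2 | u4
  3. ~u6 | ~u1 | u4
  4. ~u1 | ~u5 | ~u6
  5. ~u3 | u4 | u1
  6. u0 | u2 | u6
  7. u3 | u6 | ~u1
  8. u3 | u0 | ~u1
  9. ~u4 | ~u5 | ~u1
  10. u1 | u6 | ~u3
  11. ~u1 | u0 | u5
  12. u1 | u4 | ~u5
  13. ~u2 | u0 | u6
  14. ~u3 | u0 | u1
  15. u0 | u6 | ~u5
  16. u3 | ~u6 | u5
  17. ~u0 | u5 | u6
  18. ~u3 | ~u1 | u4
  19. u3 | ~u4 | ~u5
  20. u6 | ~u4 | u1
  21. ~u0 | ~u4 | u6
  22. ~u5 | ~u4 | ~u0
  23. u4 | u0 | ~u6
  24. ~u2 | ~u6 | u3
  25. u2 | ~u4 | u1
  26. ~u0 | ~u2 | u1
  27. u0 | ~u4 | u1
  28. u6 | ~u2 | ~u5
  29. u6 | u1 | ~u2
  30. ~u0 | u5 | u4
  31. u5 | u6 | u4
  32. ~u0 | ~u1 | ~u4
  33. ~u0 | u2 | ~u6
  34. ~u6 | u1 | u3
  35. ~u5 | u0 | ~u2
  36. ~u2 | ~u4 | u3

UNSATISFIABLE

Suppose u4 = 1.
Suppose u5 = 0.
Suppose u1 = 0.
The clause (u6) is unit, so u6 = 1.
The clause (u3) is unit, so u3 = 1.
The clause (u0) is unit, so u0 = 1.
The clause (u2) is unit, so u2 = 1.
That conflicts with the unit clause (~u2).
So u1 must be the other value — set u1 = 1.
The clause (u0) is unit, so u0 = 1.
That conflicts with the unit clause (~u0).
Both values of u1 lead to a conflict.
So u5 must be the other value — set u5 = 1.
The clause (~u1) is unit, so u1 = 0.
The clause (u3) is unit, so u3 = 1.
The clause (u6) is unit, so u6 = 1.
The clause (u0) is unit, so u0 = 1.
That conflicts with the unit clause (~u0).
Both values of u5 lead to a conflict.
So u4 must be the other value — set u4 = 0.
Suppose u0 = 0.
The clause (~u6) is unit, so u6 = 0.
The clause (u2) is unit, so u2 = 1.
That conflicts with the unit clause (~u2).
So u0 must be the other value — set u0 = 1.
The clause (~u3) is unit, so u3 = 0.
The clause (u5) is unit, so u5 = 1.
The clause (~u2) is unit, so u2 = 0.
The clause (u1) is unit, so u1 = 1.
The clause (~u6) is unit, so u6 = 0.
That conflicts with the unit clause (u6).
Both values of u0 lead to a conflict.
Both values of u4 lead to a conflict.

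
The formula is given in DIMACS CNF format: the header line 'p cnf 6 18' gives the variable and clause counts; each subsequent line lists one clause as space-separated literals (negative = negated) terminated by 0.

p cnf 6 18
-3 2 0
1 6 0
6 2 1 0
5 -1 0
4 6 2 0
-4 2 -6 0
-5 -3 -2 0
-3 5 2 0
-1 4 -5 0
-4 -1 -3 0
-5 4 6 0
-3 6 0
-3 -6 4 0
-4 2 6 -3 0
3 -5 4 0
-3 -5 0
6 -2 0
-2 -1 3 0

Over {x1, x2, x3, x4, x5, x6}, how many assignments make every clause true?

There are 2^6 = 64 truth assignments over (x1, x2, x3, x4, x5, x6).
Split on x5. With x5 = True, the clauses containing x5 are satisfied and ¬x5 drops from the rest; 2 of the 2^5 = 32 assignments to the other variables satisfy what remains.
With x5 = False, by the same count on the reduced clause set, 4 assignments work.
(One model: x1=F, x2=F, x3=F, x4=F, x5=F, x6=T.)
Total: 2 + 4 = 6.

6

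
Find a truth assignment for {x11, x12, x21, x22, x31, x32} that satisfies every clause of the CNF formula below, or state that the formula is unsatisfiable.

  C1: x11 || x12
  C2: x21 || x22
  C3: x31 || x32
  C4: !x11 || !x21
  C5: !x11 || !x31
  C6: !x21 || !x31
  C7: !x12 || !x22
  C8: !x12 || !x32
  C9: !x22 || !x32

UNSATISFIABLE

Case x11 = true:
(!x21) alone gives x21 = false.
(x22) alone gives x22 = true.
(!x31) alone gives x31 = false.
(x32) alone gives x32 = true.
But (!x32) is also a unit clause — contradiction.
Backtrack on x11: now try x11 = false.
(x12) alone gives x12 = true.
(!x22) alone gives x22 = false.
(x21) alone gives x21 = true.
(!x31) alone gives x31 = false.
(x32) alone gives x32 = true.
But (!x32) is also a unit clause — contradiction.
Neither x11 = true nor x11 = false works.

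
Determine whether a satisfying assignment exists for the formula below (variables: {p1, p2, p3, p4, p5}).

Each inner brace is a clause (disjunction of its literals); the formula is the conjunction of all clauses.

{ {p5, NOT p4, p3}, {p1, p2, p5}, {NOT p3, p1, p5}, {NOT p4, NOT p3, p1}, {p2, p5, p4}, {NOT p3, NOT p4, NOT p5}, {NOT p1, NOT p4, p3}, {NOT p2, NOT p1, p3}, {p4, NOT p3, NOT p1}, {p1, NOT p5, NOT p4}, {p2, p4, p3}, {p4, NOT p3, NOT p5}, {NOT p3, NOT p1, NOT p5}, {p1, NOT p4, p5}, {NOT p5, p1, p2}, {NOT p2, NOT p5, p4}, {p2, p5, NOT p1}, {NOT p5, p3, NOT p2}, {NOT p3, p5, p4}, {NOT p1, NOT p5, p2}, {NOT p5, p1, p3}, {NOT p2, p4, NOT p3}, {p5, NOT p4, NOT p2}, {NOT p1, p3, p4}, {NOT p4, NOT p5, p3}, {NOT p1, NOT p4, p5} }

Case p5 = false:
Case p4 = false:
From the singleton clause (p2), p2 = true.
From the singleton clause (NOT p3), p3 = false.
From the singleton clause (NOT p1), p1 = false.
This assignment satisfies each clause.
A satisfying assignment: p1=false, p2=true, p3=false, p4=false, p5=false.

Yes, satisfiable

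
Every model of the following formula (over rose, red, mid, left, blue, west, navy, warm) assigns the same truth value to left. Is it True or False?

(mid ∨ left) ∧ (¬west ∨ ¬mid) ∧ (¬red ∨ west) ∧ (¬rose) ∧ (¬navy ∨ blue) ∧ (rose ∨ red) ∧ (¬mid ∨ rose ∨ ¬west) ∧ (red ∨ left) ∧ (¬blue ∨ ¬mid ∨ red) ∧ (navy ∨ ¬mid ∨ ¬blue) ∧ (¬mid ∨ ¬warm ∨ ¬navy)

Suppose left = False.
The clause (mid) is unit, so mid = True.
The clause (¬west) is unit, so west = False.
The clause (¬red) is unit, so red = False.
But (red) is also a unit clause — contradiction.
So every satisfying assignment has left = True.

True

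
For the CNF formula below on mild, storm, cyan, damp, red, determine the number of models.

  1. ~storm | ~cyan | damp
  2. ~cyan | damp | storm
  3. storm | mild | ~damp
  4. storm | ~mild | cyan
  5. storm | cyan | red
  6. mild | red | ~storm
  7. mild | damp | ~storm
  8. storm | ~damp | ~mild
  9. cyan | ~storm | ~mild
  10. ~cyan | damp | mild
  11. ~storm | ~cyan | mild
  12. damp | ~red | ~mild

There are 2^5 = 32 truth assignments over (mild, storm, cyan, damp, red).
Split on storm. With storm = 1, the clauses containing storm are satisfied and ~storm drops from the rest; 3 of the 2^4 = 16 assignments to the other variables satisfy what remains.
With storm = 0, by the same count on the reduced clause set, 1 assignment works.
(One model: mild=F, storm=F, cyan=F, damp=F, red=T.)
Total: 3 + 1 = 4.

4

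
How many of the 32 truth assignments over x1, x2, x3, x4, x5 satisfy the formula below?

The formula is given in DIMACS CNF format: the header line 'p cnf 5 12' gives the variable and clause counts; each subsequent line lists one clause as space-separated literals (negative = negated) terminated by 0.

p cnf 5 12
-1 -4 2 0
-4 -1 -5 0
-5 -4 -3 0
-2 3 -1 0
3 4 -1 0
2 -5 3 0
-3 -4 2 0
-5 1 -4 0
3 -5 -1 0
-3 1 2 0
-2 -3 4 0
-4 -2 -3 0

There are 2^5 = 32 truth assignments over (x1, x2, x3, x4, x5).
Split on x3. With x3 = True, the clauses containing x3 are satisfied and ¬x3 drops from the rest; 2 of the 2^4 = 16 assignments to the other variables satisfy what remains.
With x3 = False, by the same count on the reduced clause set, 5 assignments work.
(One model: x1=F, x2=F, x3=F, x4=F, x5=F.)
Total: 2 + 5 = 7.

7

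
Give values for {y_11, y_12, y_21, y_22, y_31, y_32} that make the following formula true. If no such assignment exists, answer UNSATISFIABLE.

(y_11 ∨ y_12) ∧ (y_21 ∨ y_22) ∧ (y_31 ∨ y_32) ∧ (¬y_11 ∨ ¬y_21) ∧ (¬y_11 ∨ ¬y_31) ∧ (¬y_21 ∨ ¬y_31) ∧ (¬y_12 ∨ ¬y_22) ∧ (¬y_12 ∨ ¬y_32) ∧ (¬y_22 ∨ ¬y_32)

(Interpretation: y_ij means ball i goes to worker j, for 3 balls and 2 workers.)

UNSATISFIABLE

Case y_11 = True:
The clause (¬y_21) is unit, so y_21 = False.
The clause (y_22) is unit, so y_22 = True.
The clause (¬y_31) is unit, so y_31 = False.
The clause (y_32) is unit, so y_32 = True.
But (¬y_32) is also a unit clause — contradiction.
So y_11 must be the other value — set y_11 = False.
The clause (y_12) is unit, so y_12 = True.
The clause (¬y_22) is unit, so y_22 = False.
The clause (y_21) is unit, so y_21 = True.
The clause (¬y_31) is unit, so y_31 = False.
The clause (y_32) is unit, so y_32 = True.
But (¬y_32) is also a unit clause — contradiction.
Both values of y_11 lead to a conflict.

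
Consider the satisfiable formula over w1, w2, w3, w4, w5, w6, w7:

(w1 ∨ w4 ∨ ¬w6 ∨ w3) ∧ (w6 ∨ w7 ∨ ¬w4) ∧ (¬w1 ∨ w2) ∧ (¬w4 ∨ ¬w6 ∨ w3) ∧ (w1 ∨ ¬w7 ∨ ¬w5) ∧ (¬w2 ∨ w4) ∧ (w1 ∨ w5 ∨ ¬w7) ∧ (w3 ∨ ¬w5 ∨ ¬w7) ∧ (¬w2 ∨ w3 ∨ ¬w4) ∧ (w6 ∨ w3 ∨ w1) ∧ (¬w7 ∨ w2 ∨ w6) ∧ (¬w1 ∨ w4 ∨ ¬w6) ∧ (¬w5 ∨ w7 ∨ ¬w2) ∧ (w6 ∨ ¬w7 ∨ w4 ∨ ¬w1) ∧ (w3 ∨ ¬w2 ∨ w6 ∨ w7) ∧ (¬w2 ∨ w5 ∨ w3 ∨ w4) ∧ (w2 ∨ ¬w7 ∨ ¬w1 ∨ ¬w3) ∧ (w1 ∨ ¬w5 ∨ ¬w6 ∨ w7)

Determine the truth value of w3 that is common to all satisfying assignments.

Suppose w3 = False.
Case w1 = False:
(w6) alone gives w6 = True.
(w4) alone gives w4 = True.
But (¬w4) is also a unit clause — contradiction.
Backtrack on w1: now try w1 = True.
(w2) alone gives w2 = True.
(w4) alone gives w4 = True.
But (¬w4) is also a unit clause — contradiction.
Either choice for w1 ends in contradiction.
So every satisfying assignment has w3 = True.

True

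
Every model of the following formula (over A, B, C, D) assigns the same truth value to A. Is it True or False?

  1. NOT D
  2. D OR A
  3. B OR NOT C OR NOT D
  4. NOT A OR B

True

Suppose A = false.
From the singleton clause (NOT D), D = false.
But (D) is also a unit clause — contradiction.
So every satisfying assignment has A = True.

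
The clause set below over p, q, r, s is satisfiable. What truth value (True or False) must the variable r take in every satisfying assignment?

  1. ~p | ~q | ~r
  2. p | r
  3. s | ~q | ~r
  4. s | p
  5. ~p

True

Suppose r = 0.
(p) alone gives p = 1.
That conflicts with the unit clause (~p).
So every satisfying assignment has r = True.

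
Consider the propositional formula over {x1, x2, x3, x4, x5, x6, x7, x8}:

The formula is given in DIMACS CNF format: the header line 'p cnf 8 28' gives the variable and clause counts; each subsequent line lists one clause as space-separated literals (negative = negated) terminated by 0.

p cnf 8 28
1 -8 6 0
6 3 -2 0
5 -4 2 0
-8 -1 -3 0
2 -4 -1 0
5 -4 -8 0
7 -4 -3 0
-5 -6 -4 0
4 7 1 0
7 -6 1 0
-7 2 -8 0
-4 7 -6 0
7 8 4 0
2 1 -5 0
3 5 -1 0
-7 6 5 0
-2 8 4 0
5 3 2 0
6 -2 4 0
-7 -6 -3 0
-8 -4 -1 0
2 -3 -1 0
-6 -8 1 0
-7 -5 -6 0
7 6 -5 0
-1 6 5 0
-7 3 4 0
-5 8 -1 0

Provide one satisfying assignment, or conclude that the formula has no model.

Branch on x1: set x1 = True.
Branch on x8: set x8 = True.
(¬x3) alone gives x3 = False.
(x5) alone gives x5 = True.
(¬x4) alone gives x4 = False.
(¬x7) alone gives x7 = False.
(x6) alone gives x6 = True.
No clause remains; x2 is free.

x1 ↦ True,  x2 ↦ True,  x3 ↦ False,  x4 ↦ False,  x5 ↦ True,  x6 ↦ True,  x7 ↦ False,  x8 ↦ True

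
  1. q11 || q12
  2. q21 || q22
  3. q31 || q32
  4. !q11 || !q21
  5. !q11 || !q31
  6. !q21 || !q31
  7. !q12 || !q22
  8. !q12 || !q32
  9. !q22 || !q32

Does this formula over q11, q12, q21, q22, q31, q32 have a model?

Suppose q11 = true.
Unit clause (!q21) forces q21 = false.
Unit clause (q22) forces q22 = true.
Unit clause (!q31) forces q31 = false.
Unit clause (q32) forces q32 = true.
That conflicts with the unit clause (!q32).
Backtrack on q11: now try q11 = false.
Unit clause (q12) forces q12 = true.
Unit clause (!q22) forces q22 = false.
Unit clause (q21) forces q21 = true.
Unit clause (!q31) forces q31 = false.
Unit clause (q32) forces q32 = true.
That conflicts with the unit clause (!q32).
Neither q11 = true nor q11 = false works.
No assignment satisfies every clause.

Unsatisfiable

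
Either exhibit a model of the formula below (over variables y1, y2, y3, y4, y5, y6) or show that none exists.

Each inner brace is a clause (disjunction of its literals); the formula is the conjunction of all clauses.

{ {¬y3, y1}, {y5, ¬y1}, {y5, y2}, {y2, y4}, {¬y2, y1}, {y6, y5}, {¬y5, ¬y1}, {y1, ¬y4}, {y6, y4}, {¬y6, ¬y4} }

UNSATISFIABLE

Case y3 = False:
Case y5 = True:
The clause (¬y1) is unit, so y1 = False.
The clause (¬y2) is unit, so y2 = False.
The clause (y4) is unit, so y4 = True.
But (¬y4) is also a unit clause — contradiction.
Backtrack on y5: now try y5 = False.
The clause (¬y1) is unit, so y1 = False.
The clause (y2) is unit, so y2 = True.
But (¬y2) is also a unit clause — contradiction.
Neither y5 = True nor y5 = False works.
Backtrack on y3: now try y3 = True.
The clause (y1) is unit, so y1 = True.
The clause (y5) is unit, so y5 = True.
But (¬y5) is also a unit clause — contradiction.
Neither y3 = True nor y3 = False works.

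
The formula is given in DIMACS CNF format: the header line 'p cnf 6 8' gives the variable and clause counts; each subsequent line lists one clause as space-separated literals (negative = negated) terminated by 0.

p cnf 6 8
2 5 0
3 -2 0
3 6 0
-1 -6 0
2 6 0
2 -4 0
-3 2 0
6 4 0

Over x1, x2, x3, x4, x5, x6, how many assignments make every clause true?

There are 2^6 = 64 truth assignments over (x1, x2, x3, x4, x5, x6).
Split on x1. With x1 = True, the clauses containing x1 are satisfied and ¬x1 drops from the rest; 2 of the 2^5 = 32 assignments to the other variables satisfy what remains.
With x1 = False, by the same count on the reduced clause set, 7 assignments work.
Total: 2 + 7 = 9.

9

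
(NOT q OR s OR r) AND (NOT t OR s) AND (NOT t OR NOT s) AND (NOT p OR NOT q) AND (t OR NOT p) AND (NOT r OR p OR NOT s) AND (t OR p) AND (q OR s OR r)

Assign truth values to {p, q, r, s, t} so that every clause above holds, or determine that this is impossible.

Case t = false:
From the singleton clause (NOT p), p = false.
That conflicts with the unit clause (p).
Undo t and try t = true.
From the singleton clause (s), s = true.
That conflicts with the unit clause (NOT s).
Either choice for t ends in contradiction.

UNSATISFIABLE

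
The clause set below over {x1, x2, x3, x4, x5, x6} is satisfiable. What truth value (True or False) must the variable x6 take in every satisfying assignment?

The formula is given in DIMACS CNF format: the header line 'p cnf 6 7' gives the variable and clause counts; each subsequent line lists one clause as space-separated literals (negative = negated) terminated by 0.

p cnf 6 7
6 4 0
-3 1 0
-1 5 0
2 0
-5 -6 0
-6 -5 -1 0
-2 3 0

Suppose x6 = True.
From the singleton clause (x2), x2 = True.
From the singleton clause (¬x5), x5 = False.
From the singleton clause (¬x1), x1 = False.
From the singleton clause (¬x3), x3 = False.
But (x3) is also a unit clause — contradiction.
So every satisfying assignment has x6 = False.

False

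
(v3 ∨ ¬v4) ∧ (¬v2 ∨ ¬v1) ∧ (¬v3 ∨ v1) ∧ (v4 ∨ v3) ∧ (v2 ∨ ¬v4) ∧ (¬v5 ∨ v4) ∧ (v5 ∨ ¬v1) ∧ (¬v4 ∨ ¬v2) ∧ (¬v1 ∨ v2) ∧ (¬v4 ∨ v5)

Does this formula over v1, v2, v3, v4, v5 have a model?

Case v3 = True:
(v1) alone gives v1 = True.
(¬v2) alone gives v2 = False.
But (v2) is also a unit clause — contradiction.
That branch fails; take v3 = False instead.
(¬v4) alone gives v4 = False.
But (v4) is also a unit clause — contradiction.
Neither v3 = True nor v3 = False works.
No assignment satisfies every clause.

No, unsatisfiable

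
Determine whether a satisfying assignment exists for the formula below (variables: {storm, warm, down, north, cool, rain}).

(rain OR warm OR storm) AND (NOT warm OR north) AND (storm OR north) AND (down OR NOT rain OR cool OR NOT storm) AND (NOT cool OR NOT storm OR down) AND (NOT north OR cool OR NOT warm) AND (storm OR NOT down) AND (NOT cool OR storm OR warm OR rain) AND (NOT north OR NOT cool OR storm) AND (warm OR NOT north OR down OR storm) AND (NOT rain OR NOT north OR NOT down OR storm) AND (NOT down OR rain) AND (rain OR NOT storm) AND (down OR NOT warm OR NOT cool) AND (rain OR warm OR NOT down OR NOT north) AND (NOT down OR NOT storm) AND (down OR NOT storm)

Branch on warm: set warm = false.
Branch on rain: set rain = true.
Branch on storm: set storm = true.
Unit clause (NOT down) forces down = false.
But (down) is also a unit clause — contradiction.
Backtrack on storm: now try storm = false.
Unit clause (north) forces north = true.
Unit clause (NOT down) forces down = false.
But (down) is also a unit clause — contradiction.
Both values of storm lead to a conflict.
Backtrack on rain: now try rain = false.
Unit clause (storm) forces storm = true.
But (NOT storm) is also a unit clause — contradiction.
Both values of rain lead to a conflict.
Backtrack on warm: now try warm = true.
Unit clause (north) forces north = true.
Unit clause (cool) forces cool = true.
Unit clause (storm) forces storm = true.
Unit clause (down) forces down = true.
But (NOT down) is also a unit clause — contradiction.
Both values of warm lead to a conflict.
No assignment satisfies every clause.

No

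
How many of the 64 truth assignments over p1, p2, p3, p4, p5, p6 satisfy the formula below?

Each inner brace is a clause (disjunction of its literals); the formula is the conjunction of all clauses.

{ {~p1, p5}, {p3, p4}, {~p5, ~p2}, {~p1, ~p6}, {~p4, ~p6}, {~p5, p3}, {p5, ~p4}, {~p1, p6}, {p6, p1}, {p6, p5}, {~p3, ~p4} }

There are 2^6 = 64 truth assignments over (p1, p2, p3, p4, p5, p6).
Split on p5. With p5 = 1, the clauses containing p5 are satisfied and ~p5 drops from the rest; 1 of the 2^5 = 32 assignments to the other variables satisfy what remains.
With p5 = 0, by the same count on the reduced clause set, 2 assignments work.
Total: 1 + 2 = 3.

3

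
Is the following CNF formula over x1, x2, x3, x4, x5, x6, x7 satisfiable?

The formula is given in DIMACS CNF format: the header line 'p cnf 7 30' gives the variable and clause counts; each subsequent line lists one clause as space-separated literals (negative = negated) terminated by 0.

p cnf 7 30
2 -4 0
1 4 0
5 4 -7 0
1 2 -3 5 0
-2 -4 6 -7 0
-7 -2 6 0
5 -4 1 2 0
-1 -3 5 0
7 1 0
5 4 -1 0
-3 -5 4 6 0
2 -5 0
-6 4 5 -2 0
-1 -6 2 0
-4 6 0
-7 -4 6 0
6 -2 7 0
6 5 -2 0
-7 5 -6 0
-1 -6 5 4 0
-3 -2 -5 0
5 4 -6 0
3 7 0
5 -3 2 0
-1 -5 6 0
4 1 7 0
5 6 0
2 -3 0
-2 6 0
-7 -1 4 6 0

Yes, satisfiable

Try x2 = True.
The clause (x6) is unit, so x6 = True.
Try x1 = True.
Try x3 = False.
The clause (x7) is unit, so x7 = True.
The clause (x5) is unit, so x5 = True.
No clause remains; x4 is free.
A satisfying assignment: x1 ↦ True; x2 ↦ True; x3 ↦ False; x4 ↦ False; x5 ↦ True; x6 ↦ True; x7 ↦ True.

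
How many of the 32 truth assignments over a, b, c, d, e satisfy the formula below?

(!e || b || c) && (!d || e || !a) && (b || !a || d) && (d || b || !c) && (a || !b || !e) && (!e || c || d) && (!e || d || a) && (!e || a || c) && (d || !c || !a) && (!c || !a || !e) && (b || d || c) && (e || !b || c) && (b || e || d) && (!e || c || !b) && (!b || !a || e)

5

There are 2^5 = 32 truth assignments over (a, b, c, d, e).
Split on d. With d = true, the clauses containing d are satisfied and !d drops from the rest; 4 of the 2^4 = 16 assignments to the other variables satisfy what remains.
With d = false, by the same count on the reduced clause set, 1 assignment works.
(One model: a=F, b=F, c=F, d=T, e=F.)
Total: 4 + 1 = 5.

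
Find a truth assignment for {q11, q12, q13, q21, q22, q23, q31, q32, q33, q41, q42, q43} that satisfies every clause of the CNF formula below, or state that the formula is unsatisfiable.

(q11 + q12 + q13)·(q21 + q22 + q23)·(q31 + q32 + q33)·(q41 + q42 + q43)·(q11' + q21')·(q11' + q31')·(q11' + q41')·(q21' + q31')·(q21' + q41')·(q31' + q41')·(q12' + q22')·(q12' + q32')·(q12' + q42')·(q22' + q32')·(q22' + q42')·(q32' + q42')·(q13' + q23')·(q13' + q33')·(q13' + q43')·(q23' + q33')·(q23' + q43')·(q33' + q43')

UNSATISFIABLE

Branch on q11: set q11 = 0.
Branch on q12: set q12 = 1.
The clause (q22') is unit, so q22 = 0.
The clause (q32') is unit, so q32 = 0.
The clause (q42') is unit, so q42 = 0.
Branch on q21: set q21 = 1.
The clause (q31') is unit, so q31 = 0.
The clause (q33) is unit, so q33 = 1.
The clause (q41') is unit, so q41 = 0.
The clause (q43) is unit, so q43 = 1.
Now (q43') is unsatisfied and unit — conflict.
So q21 must be the other value — set q21 = 0.
The clause (q23) is unit, so q23 = 1.
The clause (q13') is unit, so q13 = 0.
The clause (q33') is unit, so q33 = 0.
The clause (q31) is unit, so q31 = 1.
The clause (q41') is unit, so q41 = 0.
The clause (q43) is unit, so q43 = 1.
Now (q43') is unsatisfied and unit — conflict.
Both values of q21 lead to a conflict.
So q12 must be the other value — set q12 = 0.
The clause (q13) is unit, so q13 = 1.
The clause (q23') is unit, so q23 = 0.
The clause (q33') is unit, so q33 = 0.
The clause (q43') is unit, so q43 = 0.
Branch on q21: set q21 = 1.
The clause (q31') is unit, so q31 = 0.
The clause (q32) is unit, so q32 = 1.
The clause (q41') is unit, so q41 = 0.
The clause (q42) is unit, so q42 = 1.
Now (q42') is unsatisfied and unit — conflict.
So q21 must be the other value — set q21 = 0.
The clause (q22) is unit, so q22 = 1.
The clause (q32') is unit, so q32 = 0.
The clause (q31) is unit, so q31 = 1.
The clause (q41') is unit, so q41 = 0.
The clause (q42) is unit, so q42 = 1.
Now (q42') is unsatisfied and unit — conflict.
Both values of q21 lead to a conflict.
Both values of q12 lead to a conflict.
So q11 must be the other value — set q11 = 1.
The clause (q21') is unit, so q21 = 0.
The clause (q31') is unit, so q31 = 0.
The clause (q41') is unit, so q41 = 0.
Branch on q22: set q22 = 1.
The clause (q12') is unit, so q12 = 0.
The clause (q32') is unit, so q32 = 0.
The clause (q33) is unit, so q33 = 1.
The clause (q42') is unit, so q42 = 0.
The clause (q43) is unit, so q43 = 1.
Now (q43') is unsatisfied and unit — conflict.
So q22 must be the other value — set q22 = 0.
The clause (q23) is unit, so q23 = 1.
The clause (q13') is unit, so q13 = 0.
The clause (q33') is unit, so q33 = 0.
The clause (q32) is unit, so q32 = 1.
The clause (q12') is unit, so q12 = 0.
The clause (q42') is unit, so q42 = 0.
The clause (q43) is unit, so q43 = 1.
Now (q43') is unsatisfied and unit — conflict.
Both values of q22 lead to a conflict.
Both values of q11 lead to a conflict.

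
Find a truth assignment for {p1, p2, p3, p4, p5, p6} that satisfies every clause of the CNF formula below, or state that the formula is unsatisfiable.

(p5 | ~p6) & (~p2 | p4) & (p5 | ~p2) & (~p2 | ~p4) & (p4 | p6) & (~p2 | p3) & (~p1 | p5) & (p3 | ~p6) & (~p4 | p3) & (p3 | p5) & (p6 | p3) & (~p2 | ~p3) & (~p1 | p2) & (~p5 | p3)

p1=0, p2=0, p3=1, p4=1, p5=1, p6=0

Branch on p5: set p5 = 1.
From the singleton clause (p3), p3 = 1.
From the singleton clause (~p2), p2 = 0.
From the singleton clause (~p1), p1 = 0.
Branch on p4: set p4 = 1.
No clause remains; p6 is free.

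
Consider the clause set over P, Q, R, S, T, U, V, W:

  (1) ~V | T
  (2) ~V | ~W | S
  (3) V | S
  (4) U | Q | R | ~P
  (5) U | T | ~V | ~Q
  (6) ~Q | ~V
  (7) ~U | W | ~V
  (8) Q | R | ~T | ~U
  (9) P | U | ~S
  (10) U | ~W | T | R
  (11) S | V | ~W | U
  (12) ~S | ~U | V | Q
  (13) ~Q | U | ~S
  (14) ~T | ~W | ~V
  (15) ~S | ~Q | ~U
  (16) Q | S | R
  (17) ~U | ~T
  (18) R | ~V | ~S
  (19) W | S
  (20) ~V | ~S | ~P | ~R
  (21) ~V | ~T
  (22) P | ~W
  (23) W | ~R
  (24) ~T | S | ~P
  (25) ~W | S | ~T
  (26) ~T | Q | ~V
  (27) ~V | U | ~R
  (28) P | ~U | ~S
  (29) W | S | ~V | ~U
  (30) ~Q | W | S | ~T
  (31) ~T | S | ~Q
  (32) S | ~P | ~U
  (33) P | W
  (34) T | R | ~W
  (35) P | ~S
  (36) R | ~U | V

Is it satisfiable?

Case V = 0:
The clause (S) is unit, so S = 1.
The clause (P) is unit, so P = 1.
Case U = 0:
The clause (~Q) is unit, so Q = 0.
The clause (R) is unit, so R = 1.
The clause (W) is unit, so W = 1.
All clauses hold; T can take either value.
A satisfying assignment: P=1,  Q=0,  R=1,  S=1,  T=1,  U=0,  V=0,  W=1.

Yes, satisfiable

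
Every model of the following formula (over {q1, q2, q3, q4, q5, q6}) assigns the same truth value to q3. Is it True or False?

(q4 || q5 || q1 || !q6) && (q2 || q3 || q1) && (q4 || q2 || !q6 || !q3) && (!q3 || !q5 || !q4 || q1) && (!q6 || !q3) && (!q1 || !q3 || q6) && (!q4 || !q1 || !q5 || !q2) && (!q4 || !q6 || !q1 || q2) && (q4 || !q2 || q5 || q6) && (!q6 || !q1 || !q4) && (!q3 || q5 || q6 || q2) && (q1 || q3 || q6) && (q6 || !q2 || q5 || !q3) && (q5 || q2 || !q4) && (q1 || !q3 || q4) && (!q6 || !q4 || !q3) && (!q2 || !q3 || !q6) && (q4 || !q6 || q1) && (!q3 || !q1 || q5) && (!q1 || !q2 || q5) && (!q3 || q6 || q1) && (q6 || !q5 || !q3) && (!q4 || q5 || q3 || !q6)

Suppose q3 = true.
Unit clause (!q6) forces q6 = false.
Unit clause (!q1) forces q1 = false.
But (q1) is also a unit clause — contradiction.
So every satisfying assignment has q3 = False.

False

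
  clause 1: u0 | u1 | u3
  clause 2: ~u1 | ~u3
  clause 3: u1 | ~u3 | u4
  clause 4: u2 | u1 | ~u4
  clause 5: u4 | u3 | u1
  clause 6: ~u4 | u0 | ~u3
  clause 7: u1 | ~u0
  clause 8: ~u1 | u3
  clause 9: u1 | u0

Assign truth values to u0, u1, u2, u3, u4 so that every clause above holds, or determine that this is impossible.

UNSATISFIABLE

Branch on u1: set u1 = 0.
The clause (~u0) is unit, so u0 = 0.
But (u0) is also a unit clause — contradiction.
That branch fails; take u1 = 1 instead.
The clause (~u3) is unit, so u3 = 0.
But (u3) is also a unit clause — contradiction.
Both values of u1 lead to a conflict.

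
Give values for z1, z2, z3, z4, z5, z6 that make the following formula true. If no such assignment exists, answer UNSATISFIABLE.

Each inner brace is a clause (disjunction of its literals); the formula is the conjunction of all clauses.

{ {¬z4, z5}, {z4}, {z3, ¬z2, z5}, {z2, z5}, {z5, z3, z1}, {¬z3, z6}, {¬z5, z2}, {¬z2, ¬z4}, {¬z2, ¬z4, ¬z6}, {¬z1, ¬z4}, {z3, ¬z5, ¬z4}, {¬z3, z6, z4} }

UNSATISFIABLE

From the singleton clause (z4), z4 = True.
From the singleton clause (z5), z5 = True.
From the singleton clause (z2), z2 = True.
Now (¬z2) is unsatisfied and unit — conflict.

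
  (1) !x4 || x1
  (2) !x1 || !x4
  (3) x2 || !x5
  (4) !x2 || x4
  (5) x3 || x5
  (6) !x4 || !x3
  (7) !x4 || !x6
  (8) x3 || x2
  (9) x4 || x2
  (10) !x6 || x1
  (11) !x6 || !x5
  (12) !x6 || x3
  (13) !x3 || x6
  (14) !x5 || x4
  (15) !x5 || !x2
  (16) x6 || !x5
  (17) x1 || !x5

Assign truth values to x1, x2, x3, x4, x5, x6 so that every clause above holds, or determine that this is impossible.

UNSATISFIABLE

Try x4 = false.
Unit clause (!x2) forces x2 = false.
That conflicts with the unit clause (x2).
That branch fails; take x4 = true instead.
Unit clause (x1) forces x1 = true.
That conflicts with the unit clause (!x1).
Neither x4 = true nor x4 = false works.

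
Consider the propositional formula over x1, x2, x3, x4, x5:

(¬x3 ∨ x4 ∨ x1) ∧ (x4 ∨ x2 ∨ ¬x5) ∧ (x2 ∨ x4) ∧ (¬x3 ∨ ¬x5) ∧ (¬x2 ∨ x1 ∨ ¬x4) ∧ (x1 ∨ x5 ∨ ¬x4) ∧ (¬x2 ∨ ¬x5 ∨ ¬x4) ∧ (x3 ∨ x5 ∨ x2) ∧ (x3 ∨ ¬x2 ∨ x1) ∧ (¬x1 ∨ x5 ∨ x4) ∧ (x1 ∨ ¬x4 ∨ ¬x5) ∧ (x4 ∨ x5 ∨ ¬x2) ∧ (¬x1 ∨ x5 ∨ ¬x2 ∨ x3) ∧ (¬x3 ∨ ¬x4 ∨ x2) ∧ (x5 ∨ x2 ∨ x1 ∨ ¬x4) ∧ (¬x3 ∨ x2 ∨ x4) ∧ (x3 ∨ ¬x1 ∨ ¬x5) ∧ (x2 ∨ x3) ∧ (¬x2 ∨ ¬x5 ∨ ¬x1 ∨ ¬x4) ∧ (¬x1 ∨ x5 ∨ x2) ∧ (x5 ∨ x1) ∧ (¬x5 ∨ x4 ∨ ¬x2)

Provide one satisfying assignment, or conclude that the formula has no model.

Suppose x2 = True.
Suppose x3 = True.
The clause (¬x5) is unit, so x5 = False.
The clause (x4) is unit, so x4 = True.
The clause (x1) is unit, so x1 = True.
This assignment satisfies each clause.

x1=True, x2=True, x3=True, x4=True, x5=False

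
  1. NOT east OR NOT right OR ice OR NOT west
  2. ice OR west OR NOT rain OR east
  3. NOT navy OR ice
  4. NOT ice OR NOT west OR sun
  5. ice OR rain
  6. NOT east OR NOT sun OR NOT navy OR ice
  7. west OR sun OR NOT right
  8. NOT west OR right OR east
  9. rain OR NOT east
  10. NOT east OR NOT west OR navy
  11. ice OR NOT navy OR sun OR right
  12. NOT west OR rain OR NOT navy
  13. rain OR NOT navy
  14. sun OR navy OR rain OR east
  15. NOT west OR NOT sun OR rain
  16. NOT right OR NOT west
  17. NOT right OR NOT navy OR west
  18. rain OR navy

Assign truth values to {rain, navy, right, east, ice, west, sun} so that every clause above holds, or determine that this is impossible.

rain=true, navy=false, right=true, east=true, ice=false, west=false, sun=true

Suppose navy = false.
From the singleton clause (rain), rain = true.
Suppose east = true.
From the singleton clause (NOT west), west = false.
Suppose sun = true.
No clause remains; right, ice are free.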